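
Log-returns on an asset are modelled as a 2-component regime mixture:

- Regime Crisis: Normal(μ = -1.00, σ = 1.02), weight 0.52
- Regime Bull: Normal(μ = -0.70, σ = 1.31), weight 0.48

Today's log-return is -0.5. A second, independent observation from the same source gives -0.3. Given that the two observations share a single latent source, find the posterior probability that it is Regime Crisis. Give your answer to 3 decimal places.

0.570

P(component k | x) = π_k·f_k(x) / marginal(x), where marginal(x) = Σ_j π_j·f_j(x).
Since both observations come from the same component, the likelihood for component k is f_k(x₁)·f_k(x₂).
  p_Crisis = [0.346842] × [0.309058] = 0.107194
  p_Bull = [0.301008] × [0.290665] = 0.0874924
Unnormalised posteriors:
  π_Crisis·p_Crisis = 0.52 × 0.107194 = 0.0557409
  π_Bull·p_Bull = 0.48 × 0.0874924 = 0.0419964
Evidence: 0.0557409 + 0.0419964 = 0.0977373
P(Regime Crisis | x₁,x₂) ≈ 0.570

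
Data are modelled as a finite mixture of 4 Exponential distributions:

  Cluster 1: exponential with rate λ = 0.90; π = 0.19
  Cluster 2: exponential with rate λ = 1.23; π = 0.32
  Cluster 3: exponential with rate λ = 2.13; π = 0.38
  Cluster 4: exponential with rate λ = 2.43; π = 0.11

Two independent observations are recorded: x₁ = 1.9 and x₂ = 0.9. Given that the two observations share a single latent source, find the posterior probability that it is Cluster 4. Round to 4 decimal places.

0.0218

P(component k | x) = w_k·f_k(x) / marginal(x), where marginal(x) = Σ_j w_j·f_j(x).
Since both observations come from the same component, the likelihood for component k is f_k(x₁)·f_k(x₂).
  p_1 = [0.90·e^(−0.90·1.9) = 0.90·e^(−1.7100) = 0.162779] × [0.400372] = 0.0651723
  p_2 = [1.23·e^(−1.23·1.9) = 1.23·e^(−2.3370) = 0.118839] × [0.406575] = 0.048317
  p_3 = [2.13·e^(−2.13·1.9) = 2.13·e^(−4.0470) = 0.0372212] × [0.313211] = 0.0116581
  p_4 = [2.43·e^(−2.43·1.9) = 2.43·e^(−4.6170) = 0.0240142] × [0.272775] = 0.00655048
Prior × likelihood for each component:
  w_1·p_1 = 0.19 × 0.0651723 = 0.0123827
  w_2·p_2 = 0.32 × 0.048317 = 0.0154614
  w_3·p_3 = 0.38 × 0.0116581 = 0.00443007
  w_4·p_4 = 0.11 × 0.00655048 = 0.000720552
Evidence: 0.0123827 + 0.0154614 + 0.00443007 + 0.000720552 = 0.0329948
So the posterior for Cluster 4 is 0.000720552 / 0.0329948 ≈ 0.0218.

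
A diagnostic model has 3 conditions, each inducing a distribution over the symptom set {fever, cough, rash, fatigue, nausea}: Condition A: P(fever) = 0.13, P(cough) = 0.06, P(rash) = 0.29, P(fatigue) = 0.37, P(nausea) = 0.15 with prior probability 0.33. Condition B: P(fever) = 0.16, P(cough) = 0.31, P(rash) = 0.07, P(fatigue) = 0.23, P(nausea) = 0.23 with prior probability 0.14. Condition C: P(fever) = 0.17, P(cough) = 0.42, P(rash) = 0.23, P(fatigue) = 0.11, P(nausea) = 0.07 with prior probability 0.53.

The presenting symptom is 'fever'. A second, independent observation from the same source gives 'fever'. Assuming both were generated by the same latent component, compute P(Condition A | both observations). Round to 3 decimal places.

By Bayes' theorem, P(k | x) = w_k f_k(x) / Σ_j w_j f_j(x).
Since both observations come from the same component, the likelihood for component k is f_k(x₁)·f_k(x₂).
  L_A = [0.13] × [0.13] = 0.0169
  L_B = [0.16] × [0.16] = 0.0256
  L_C = [0.17] × [0.17] = 0.0289
Weight by the priors:
  w_A·L_A = 0.33 × 0.0169 = 0.005577
  w_B·L_B = 0.14 × 0.0256 = 0.003584
  w_C·L_C = 0.53 × 0.0289 = 0.015317
Evidence: 0.005577 + 0.003584 + 0.015317 = 0.024478
P(Condition A | x₁, x₂) ≈ 0.228

0.228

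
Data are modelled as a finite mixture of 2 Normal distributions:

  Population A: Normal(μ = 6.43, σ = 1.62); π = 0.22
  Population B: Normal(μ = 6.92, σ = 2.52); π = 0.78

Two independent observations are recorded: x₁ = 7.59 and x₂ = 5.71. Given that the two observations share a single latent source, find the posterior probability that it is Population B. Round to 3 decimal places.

The responsibility of component k is π_k f_k(x) divided by Σ_j π_j f_j(x).
Since both observations come from the same component, the likelihood for component k is f_k(x₁)·f_k(x₂).
  p_A = [0.190571] × [0.223101] = 0.0425167
  p_B = [0.152813] × [0.141074] = 0.0215578
Multiply by the mixture weights:
  π_A·p_A = 0.22 × 0.0425167 = 0.00935368
  π_B·p_B = 0.78 × 0.0215578 = 0.0168151
Denominator: 0.00935368 + 0.0168151 = 0.0261688
P(Population B | x) = 0.0168151 / 0.0261688 ≈ 0.643

0.643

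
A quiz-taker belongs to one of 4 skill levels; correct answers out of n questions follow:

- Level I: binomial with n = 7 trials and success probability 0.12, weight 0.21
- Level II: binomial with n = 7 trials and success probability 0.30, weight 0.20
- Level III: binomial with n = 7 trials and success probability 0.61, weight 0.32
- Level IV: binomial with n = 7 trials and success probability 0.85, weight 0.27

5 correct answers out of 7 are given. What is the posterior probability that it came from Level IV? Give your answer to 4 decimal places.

By Bayes' theorem, P(k | x) = π_k f_k(x) / Σ_j π_j f_j(x).
Component likelihoods at x = 5 correct answers out of 7:
  L_I = C(7,5)·0.12^5·0.88^2 = 21·2.48832e-05·0.7744 = 0.000404661
  L_II = C(7,5)·0.30^5·0.70^2 = 21·0.00243·0.49 = 0.0250047
  L_III = C(7,5)·0.61^5·0.39^2 = 21·0.0844596·0.1521 = 0.269773
  L_IV = C(7,5)·0.85^5·0.15^2 = 21·0.443705·0.0225 = 0.209651
Multiply by the mixture weights:
  π_I·L_I = 0.21 × 0.000404661 = 8.49787e-05
  π_II·L_II = 0.20 × 0.0250047 = 0.00500094
  π_III·L_III = 0.32 × 0.269773 = 0.0863272
  π_IV·L_IV = 0.27 × 0.209651 = 0.0566057
Evidence: 8.49787e-05 + 0.00500094 + 0.0863272 + 0.0566057 = 0.148019
Responsibility of Level IV: 0.0566057 / 0.148019 ≈ 0.3824

0.3824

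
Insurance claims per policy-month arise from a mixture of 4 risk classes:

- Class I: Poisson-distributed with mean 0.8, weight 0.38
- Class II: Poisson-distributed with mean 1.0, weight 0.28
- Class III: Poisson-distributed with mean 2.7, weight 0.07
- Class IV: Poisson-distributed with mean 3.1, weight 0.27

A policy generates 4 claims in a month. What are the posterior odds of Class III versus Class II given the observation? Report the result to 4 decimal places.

Posterior odds = (w_i f_i(x)) / (w_j f_j(x)); the normalising sum cancels.
Poisson probabilities:
  f_I = 0.00766855
  f_II = 0.0153283
  f_III = 0.148816
  f_IV = 0.17335
Odds = (0.07/0.28) × (0.148816/0.0153283) = 0.25 × 9.70855 ≈ 2.4271

2.4271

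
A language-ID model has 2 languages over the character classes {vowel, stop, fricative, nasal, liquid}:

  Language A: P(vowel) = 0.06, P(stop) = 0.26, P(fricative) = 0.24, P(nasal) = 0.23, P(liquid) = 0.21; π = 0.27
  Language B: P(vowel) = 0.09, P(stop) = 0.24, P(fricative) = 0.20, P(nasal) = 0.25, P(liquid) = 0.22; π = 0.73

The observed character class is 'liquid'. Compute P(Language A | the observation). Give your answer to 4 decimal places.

0.2609

Apply Bayes' rule: the posterior for each component is proportional to its prior times its likelihood at x.
Categorical probabilities:
  p_A = 0.21
  p_B = 0.22
Weight by the priors:
  P(Z=A)·p_A = 0.27 × 0.21 = 0.0567
  P(Z=B)·p_B = 0.73 × 0.22 = 0.1606
Evidence: 0.0567 + 0.1606 = 0.2173
P(Language A | x) = 0.0567 / 0.2173 ≈ 0.2609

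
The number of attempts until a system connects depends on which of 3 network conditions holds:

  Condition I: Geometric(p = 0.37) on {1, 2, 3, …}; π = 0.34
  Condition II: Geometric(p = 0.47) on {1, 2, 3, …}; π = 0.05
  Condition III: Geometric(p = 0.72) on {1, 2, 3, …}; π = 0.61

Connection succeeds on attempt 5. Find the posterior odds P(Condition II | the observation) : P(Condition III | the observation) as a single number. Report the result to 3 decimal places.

Since P(k|x) ∝ P(Z=k) f_k(x), the posterior odds are P(Z=i) f_i(x) / (P(Z=j) f_j(x)).
Component likelihoods at x = 5:
  p_I = 0.37·(1−0.37)^4 = 0.37·0.15753 = 0.058286
  p_II = 0.47·(1−0.47)^4 = 0.47·0.0789048 = 0.0370853
  p_III = 0.72·(1−0.72)^4 = 0.72·0.00614656 = 0.00442552
Posterior odds = (P(Z=II)·p_II) / (P(Z=III)·p_III) = (0.05·0.0370853) / (0.61·0.00442552) = 0.00185426 / 0.00269957 ≈ 0.687

0.687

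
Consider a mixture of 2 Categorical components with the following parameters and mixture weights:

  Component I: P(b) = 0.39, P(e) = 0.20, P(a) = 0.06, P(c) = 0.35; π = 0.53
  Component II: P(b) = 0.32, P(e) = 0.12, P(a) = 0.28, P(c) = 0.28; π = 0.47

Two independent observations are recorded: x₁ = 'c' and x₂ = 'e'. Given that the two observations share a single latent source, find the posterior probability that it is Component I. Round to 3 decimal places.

Apply Bayes' rule: the posterior for each component is proportional to its prior times its likelihood at x.
Since both observations come from the same component, the likelihood for component k is f_k(x₁)·f_k(x₂).
  f_I = [P(c | comp) = 0.35] × [0.2] = 0.07
  f_II = [P(c | comp) = 0.28] × [0.12] = 0.0336
Prior × likelihood for each component:
  π_I·f_I = 0.53 × 0.07 = 0.0371
  π_II·f_II = 0.47 × 0.0336 = 0.015792
Normaliser: 0.0371 + 0.015792 = 0.052892
Responsibility of Component I: 0.0371 / 0.052892 ≈ 0.701

0.701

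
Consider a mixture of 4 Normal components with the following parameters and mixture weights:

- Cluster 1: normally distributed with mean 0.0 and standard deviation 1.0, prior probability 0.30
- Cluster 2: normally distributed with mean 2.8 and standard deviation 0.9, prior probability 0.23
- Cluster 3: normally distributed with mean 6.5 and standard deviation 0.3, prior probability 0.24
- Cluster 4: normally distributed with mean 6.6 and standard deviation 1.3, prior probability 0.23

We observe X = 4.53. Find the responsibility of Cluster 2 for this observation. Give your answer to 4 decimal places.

0.4471

The responsibility of component k is w_k f_k(x) divided by Σ_j w_j f_j(x).
Evaluate each component's likelihood at the observed value:
  p_1 = 1.3959e-05
  p_2 = 0.069875
  p_3 = 5.7565e-10
  p_4 = 0.0863778
Multiply by the mixture weights:
  w_1·p_1 = 0.30 × 1.3959e-05 = 4.18769e-06
  w_2·p_2 = 0.23 × 0.069875 = 0.0160713
  w_3·p_3 = 0.24 × 5.7565e-10 = 1.38156e-10
  w_4·p_4 = 0.23 × 0.0863778 = 0.0198669
Denominator: 4.18769e-06 + 0.0160713 + 1.38156e-10 + 0.0198669 = 0.0359423
P(Cluster 2 | the observation) = 0.0160713 / 0.0359423 ≈ 0.4471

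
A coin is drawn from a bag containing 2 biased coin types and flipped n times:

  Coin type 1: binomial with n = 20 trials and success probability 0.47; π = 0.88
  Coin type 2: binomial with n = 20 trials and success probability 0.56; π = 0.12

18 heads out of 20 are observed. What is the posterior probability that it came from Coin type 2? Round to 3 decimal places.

By Bayes' theorem, P(k | x) = π_k f_k(x) / Σ_j π_j f_j(x).
Component likelihoods at x = 18 heads out of 20:
  f_1 = 6.68447e-05
  f_2 = 0.00107905
Prior × likelihood for each component:
  π_1·f_1 = 0.88 × 6.68447e-05 = 5.88233e-05
  π_2·f_2 = 0.12 × 0.00107905 = 0.000129487
Normaliser: 5.88233e-05 + 0.000129487 = 0.00018831
So the posterior for Coin type 2 is 0.000129487 / 0.00018831 ≈ 0.688.

0.688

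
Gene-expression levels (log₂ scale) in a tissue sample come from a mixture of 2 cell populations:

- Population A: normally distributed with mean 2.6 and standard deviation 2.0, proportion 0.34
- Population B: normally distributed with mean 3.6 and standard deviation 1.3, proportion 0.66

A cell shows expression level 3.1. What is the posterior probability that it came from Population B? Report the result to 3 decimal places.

0.741

Posterior ∝ prior × likelihood, so P(k | x) ∝ π_k f_k(x); normalise over all components.
Normal densities:
  f_A = (1/(2.0·√(2π)))·exp(−(3.1−2.6)²/(2·2.0²)) = 0.199471·exp(-0.03125) = 0.193334
  f_B = (1/(1.3·√(2π)))·exp(−(3.1−3.6)²/(2·1.3²)) = 0.306879·exp(-0.07396) = 0.285
Unnormalised posteriors:
  π_A·f_A = 0.34 × 0.193334 = 0.0657336
  π_B·f_B = 0.66 × 0.285 = 0.1881
Evidence: 0.0657336 + 0.1881 = 0.253833
So the posterior for Population B is 0.1881 / 0.253833 ≈ 0.741.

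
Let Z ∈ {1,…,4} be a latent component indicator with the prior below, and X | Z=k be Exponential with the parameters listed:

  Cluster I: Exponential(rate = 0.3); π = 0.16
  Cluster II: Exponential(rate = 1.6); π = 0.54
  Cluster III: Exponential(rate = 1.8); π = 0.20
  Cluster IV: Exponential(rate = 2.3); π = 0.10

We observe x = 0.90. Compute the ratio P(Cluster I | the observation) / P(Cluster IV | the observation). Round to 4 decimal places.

1.2625

The posterior odds equal the prior odds times the likelihood ratio: (π_i/π_j)·(f_i(x)/f_j(x)).
Evaluate each component's likelihood at the observed value:
  f_I = 0.229014
  f_II = 0.379084
  f_III = 0.356218
  f_IV = 0.290227
0.0366422 / 0.0290227 ≈ 1.2625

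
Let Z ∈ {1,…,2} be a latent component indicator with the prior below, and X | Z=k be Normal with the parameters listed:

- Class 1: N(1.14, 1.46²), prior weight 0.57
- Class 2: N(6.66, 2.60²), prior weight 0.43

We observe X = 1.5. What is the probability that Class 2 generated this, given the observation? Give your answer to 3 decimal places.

Apply Bayes' rule: the posterior for each component is proportional to its prior times its likelihood at x.
Component likelihoods at x = 1.5:
  f_1 = (1/(1.46·√(2π)))·exp(−(1.5−1.14)²/(2·1.46²)) = 0.273248·exp(-0.03040) = 0.265066
  f_2 = (1/(2.60·√(2π)))·exp(−(1.5−6.66)²/(2·2.60²)) = 0.153439·exp(-1.96935) = 0.0214121
Multiply by the mixture weights:
  π_1·f_1 = 0.57 × 0.265066 = 0.151088
  π_2·f_2 = 0.43 × 0.0214121 = 0.0092072
Sum: 0.151088 + 0.0092072 = 0.160295
Responsibility of Class 2: 0.0092072 / 0.160295 ≈ 0.057

0.057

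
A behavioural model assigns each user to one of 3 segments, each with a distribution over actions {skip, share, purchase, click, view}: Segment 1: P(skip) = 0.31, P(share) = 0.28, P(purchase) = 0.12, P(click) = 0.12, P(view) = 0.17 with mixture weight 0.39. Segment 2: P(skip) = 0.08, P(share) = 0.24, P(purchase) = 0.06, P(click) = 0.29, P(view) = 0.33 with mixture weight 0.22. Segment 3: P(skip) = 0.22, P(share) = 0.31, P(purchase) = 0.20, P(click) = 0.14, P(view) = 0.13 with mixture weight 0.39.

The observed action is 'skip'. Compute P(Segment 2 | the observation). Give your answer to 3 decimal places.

0.078

By Bayes' theorem, P(k | x) = P(Z=k) f_k(x) / Σ_j P(Z=j) f_j(x).
Component likelihoods at x = 'skip':
  p_1 = P(skip | comp) = 0.31
  p_2 = P(skip | comp) = 0.08
  p_3 = P(skip | comp) = 0.22
Weight by the priors:
  P(Z=1)·p_1 = 0.39 × 0.31 = 0.1209
  P(Z=2)·p_2 = 0.22 × 0.08 = 0.0176
  P(Z=3)·p_3 = 0.39 × 0.22 = 0.0858
Normaliser: 0.1209 + 0.0176 + 0.0858 = 0.2243
So the posterior for Segment 2 is 0.0176 / 0.2243 ≈ 0.078.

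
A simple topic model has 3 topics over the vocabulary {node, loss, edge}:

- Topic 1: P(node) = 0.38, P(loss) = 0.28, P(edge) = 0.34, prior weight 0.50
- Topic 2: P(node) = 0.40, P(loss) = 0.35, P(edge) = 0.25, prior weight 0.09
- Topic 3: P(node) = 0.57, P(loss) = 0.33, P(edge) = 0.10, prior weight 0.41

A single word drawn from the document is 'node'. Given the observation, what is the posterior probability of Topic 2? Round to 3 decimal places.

By Bayes' theorem, P(k | x) = π_k f_k(x) / Σ_j π_j f_j(x).
Categorical probabilities:
  L_1 = P(node | comp) = 0.38
  L_2 = P(node | comp) = 0.40
  L_3 = P(node | comp) = 0.57
Weight by the priors:
  π_1·L_1 = 0.50 × 0.38 = 0.19
  π_2·L_2 = 0.09 × 0.4 = 0.036
  π_3·L_3 = 0.41 × 0.57 = 0.2337
Sum: 0.19 + 0.036 + 0.2337 = 0.4597
P(Topic 2 | data) = 0.036 / 0.4597 ≈ 0.078

0.078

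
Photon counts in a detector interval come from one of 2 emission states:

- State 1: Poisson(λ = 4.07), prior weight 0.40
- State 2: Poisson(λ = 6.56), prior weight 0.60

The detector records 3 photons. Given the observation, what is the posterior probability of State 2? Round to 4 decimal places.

By Bayes' theorem, P(k | x) = P(Z=k) f_k(x) / Σ_j P(Z=j) f_j(x).
Poisson probabilities:
  L_1 = 0.19189
  L_2 = 0.0666175
Unnormalised posteriors:
  P(Z=1)·L_1 = 0.40 × 0.19189 = 0.0767562
  P(Z=2)·L_2 = 0.60 × 0.0666175 = 0.0399705
Denominator: 0.0767562 + 0.0399705 = 0.116727
P(State 2 | data) = 0.0399705 / 0.116727 ≈ 0.3424

0.3424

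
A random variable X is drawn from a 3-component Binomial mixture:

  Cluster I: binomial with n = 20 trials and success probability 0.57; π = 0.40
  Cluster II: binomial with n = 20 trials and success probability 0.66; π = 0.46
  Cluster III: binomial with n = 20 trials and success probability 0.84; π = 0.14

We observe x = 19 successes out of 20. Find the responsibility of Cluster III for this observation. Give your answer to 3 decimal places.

Apply Bayes' rule: the posterior for each component is proportional to its prior times its likelihood at x.
Component likelihoods at x = 19 successes out of 20:
  f_I = C(20,19)·0.57^19·0.43^1 = 20·2.29944e-05·0.43 = 0.000197752
  f_II = C(20,19)·0.66^19·0.34^1 = 20·0.000372679·0.34 = 0.00253422
  f_III = C(20,19)·0.84^19·0.16^1 = 20·0.0364172·0.16 = 0.116535
Multiply by the mixture weights:
  P(Z=I)·f_I = 0.40 × 0.000197752 = 7.91008e-05
  P(Z=II)·f_II = 0.46 × 0.00253422 = 0.00116574
  P(Z=III)·f_III = 0.14 × 0.116535 = 0.0163149
Normaliser: 7.91008e-05 + 0.00116574 + 0.0163149 = 0.0175597
P(Cluster III | the observation) = 0.0163149 / 0.0175597 ≈ 0.929

0.929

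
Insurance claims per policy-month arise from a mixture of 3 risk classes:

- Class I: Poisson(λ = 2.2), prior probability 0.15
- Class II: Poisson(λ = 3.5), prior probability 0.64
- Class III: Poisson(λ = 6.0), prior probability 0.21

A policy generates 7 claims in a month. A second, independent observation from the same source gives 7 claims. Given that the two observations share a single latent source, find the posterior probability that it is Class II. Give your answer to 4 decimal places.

P(component k | x) = w_k·f_k(x) / marginal(x), where marginal(x) = Σ_j w_j·f_j(x).
Since both observations come from the same component, the likelihood for component k is f_k(x₁)·f_k(x₂).
  L_I = [e^(−2.2)·2.2^7/7! = 0.00548378] × [0.00548378] = 3.00719e-05
  L_II = [e^(−3.5)·3.5^7/7! = 0.0385492] × [0.0385492] = 0.00148604
  L_III = [e^(−6.0)·6.0^7/7! = 0.137677] × [0.137677] = 0.018955
Prior × likelihood for each component:
  w_I·L_I = 0.15 × 3.00719e-05 = 4.51078e-06
  w_II·L_II = 0.64 × 0.00148604 = 0.000951065
  w_III·L_III = 0.21 × 0.018955 = 0.00398054
Normaliser: 4.51078e-06 + 0.000951065 + 0.00398054 = 0.00493612
P(Class II | data) ≈ 0.1927

0.1927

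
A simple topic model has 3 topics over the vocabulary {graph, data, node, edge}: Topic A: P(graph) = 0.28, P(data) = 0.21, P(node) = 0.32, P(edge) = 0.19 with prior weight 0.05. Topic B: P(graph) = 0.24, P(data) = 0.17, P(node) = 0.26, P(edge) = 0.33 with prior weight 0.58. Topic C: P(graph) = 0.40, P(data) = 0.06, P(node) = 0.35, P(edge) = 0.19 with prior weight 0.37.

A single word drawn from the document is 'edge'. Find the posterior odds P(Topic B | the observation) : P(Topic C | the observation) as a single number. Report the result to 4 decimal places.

Since P(k|x) ∝ w_k f_k(x), the posterior odds are w_i f_i(x) / (w_j f_j(x)).
Evaluate each component's likelihood at the observed value:
  f_A = P(edge | comp) = 0.19
  f_B = P(edge | comp) = 0.33
  f_C = P(edge | comp) = 0.19
0.1914 / 0.0703 ≈ 2.7226

2.7226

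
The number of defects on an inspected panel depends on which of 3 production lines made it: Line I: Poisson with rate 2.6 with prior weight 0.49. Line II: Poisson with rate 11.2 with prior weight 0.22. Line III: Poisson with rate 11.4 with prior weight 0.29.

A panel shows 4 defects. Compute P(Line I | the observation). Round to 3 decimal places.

0.942

By Bayes' theorem, P(k | x) = w_k f_k(x) / Σ_j w_j f_j(x).
Component likelihoods at x = 4 defects:
  f_I = e^(−2.6)·2.6^4/4! = 0.141422
  f_II = e^(−11.2)·11.2^4/4! = 0.00896526
  f_III = e^(−11.4)·11.4^4/4! = 0.00787864
Prior × likelihood for each component:
  w_I·f_I = 0.49 × 0.141422 = 0.0692967
  w_II·f_II = 0.22 × 0.00896526 = 0.00197236
  w_III·f_III = 0.29 × 0.00787864 = 0.0022848
Sum: 0.0692967 + 0.00197236 + 0.0022848 = 0.0735539
Responsibility of Line I: 0.0692967 / 0.0735539 ≈ 0.942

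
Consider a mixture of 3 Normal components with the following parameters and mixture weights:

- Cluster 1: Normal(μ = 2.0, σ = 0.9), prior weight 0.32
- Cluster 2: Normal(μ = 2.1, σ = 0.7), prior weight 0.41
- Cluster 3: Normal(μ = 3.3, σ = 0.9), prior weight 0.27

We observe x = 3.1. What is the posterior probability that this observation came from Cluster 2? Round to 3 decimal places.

0.314

By Bayes' theorem, P(k | x) = π_k f_k(x) / Σ_j π_j f_j(x).
Component likelihoods at x = 3.1:
  p_1 = (1/(0.9·√(2π)))·exp(−(3.1−2.0)²/(2·0.9²)) = 0.443269·exp(-0.74691) = 0.210033
  p_2 = (1/(0.7·√(2π)))·exp(−(3.1−2.1)²/(2·0.7²)) = 0.569918·exp(-1.02041) = 0.205426
  p_3 = (1/(0.9·√(2π)))·exp(−(3.1−3.3)²/(2·0.9²)) = 0.443269·exp(-0.02469) = 0.432458
Prior × likelihood for each component:
  π_1·p_1 = 0.32 × 0.210033 = 0.0672105
  π_2·p_2 = 0.41 × 0.205426 = 0.0842245
  π_3·p_3 = 0.27 × 0.432458 = 0.116764
Denominator: 0.0672105 + 0.0842245 + 0.116764 = 0.268199
P(Cluster 2 | the observation) = 0.0842245 / 0.268199 ≈ 0.314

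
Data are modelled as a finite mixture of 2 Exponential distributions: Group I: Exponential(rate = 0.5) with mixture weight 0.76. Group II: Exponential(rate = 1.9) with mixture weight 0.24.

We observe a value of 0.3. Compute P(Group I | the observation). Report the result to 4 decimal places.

0.5591

Posterior ∝ prior × likelihood, so P(k | x) ∝ π_k f_k(x); normalise over all components.
Exponential densities:
  f_I = 0.430354
  f_II = 1.0745
Weight by the priors:
  π_I·f_I = 0.76 × 0.430354 = 0.327069
  π_II·f_II = 0.24 × 1.0745 = 0.25788
Denominator: 0.327069 + 0.25788 = 0.584949
So the posterior for Group I is 0.327069 / 0.584949 ≈ 0.5591.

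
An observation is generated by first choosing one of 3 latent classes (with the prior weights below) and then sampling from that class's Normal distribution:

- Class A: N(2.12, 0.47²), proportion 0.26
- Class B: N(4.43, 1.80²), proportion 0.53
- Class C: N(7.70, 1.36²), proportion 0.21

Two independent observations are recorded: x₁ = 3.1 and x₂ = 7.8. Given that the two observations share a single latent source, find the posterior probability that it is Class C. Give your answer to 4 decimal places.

0.0169

By Bayes' theorem, P(k | x) = P(Z=k) f_k(x) / Σ_j P(Z=j) f_j(x).
Since both observations come from the same component, the likelihood for component k is f_k(x₁)·f_k(x₂).
  L_A = [(1/(0.47·√(2π)))·exp(−(3.1−2.12)²/(2·0.47²)) = 0.848813·exp(-2.17383) = 0.0965446] × [1.63871e-32] = 1.58209e-33
  L_B = [(1/(1.80·√(2π)))·exp(−(3.1−4.43)²/(2·1.80²)) = 0.221635·exp(-0.27298) = 0.168688] × [0.038414] = 0.00647999
  L_C = [(1/(1.36·√(2π)))·exp(−(3.1−7.70)²/(2·1.36²)) = 0.293340·exp(-5.72016) = 0.00096192] × [0.292548] = 0.000281408
Multiply by the mixture weights:
  P(Z=A)·L_A = 0.26 × 1.58209e-33 = 4.11342e-34
  P(Z=B)·L_B = 0.53 × 0.00647999 = 0.00343439
  P(Z=C)·L_C = 0.21 × 0.000281408 = 5.90957e-05
Denominator: 4.11342e-34 + 0.00343439 + 5.90957e-05 = 0.00349349
So the posterior for Class C is 5.90957e-05 / 0.00349349 ≈ 0.0169.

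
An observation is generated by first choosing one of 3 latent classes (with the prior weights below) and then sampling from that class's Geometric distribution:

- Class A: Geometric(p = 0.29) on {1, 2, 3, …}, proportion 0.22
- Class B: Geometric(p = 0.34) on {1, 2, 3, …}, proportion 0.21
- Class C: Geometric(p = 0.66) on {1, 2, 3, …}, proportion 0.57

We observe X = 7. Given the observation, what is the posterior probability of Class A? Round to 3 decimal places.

P(component k | x) = P(Z=k)·f_k(x) / marginal(x), where marginal(x) = Σ_j P(Z=j)·f_j(x).
Geometric probabilities:
  p_A = 0.29·(1−0.29)^6 = 0.29·0.1281 = 0.0371491
  p_B = 0.34·(1−0.34)^6 = 0.34·0.082654 = 0.0281023
  p_C = 0.66·(1−0.66)^6 = 0.66·0.0015448 = 0.00101957
Unnormalised posteriors:
  P(Z=A)·p_A = 0.22 × 0.0371491 = 0.0081728
  P(Z=B)·p_B = 0.21 × 0.0281023 = 0.00590149
  P(Z=C)·p_C = 0.57 × 0.00101957 = 0.000581155
Denominator: 0.0081728 + 0.00590149 + 0.000581155 = 0.0146554
P(Class A | the observation) = 0.0081728 / 0.0146554 ≈ 0.558

0.558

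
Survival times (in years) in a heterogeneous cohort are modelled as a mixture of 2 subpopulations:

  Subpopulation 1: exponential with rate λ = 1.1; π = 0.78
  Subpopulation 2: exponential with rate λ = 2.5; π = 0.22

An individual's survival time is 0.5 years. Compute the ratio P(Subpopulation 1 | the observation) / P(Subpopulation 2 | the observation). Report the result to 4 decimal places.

The posterior odds equal the prior odds times the likelihood ratio: (π_i/π_j)·(f_i(x)/f_j(x)).
Evaluate each component's likelihood at the observed value:
  L_1 = 1.1·e^(−1.1·0.5) = 1.1·e^(−0.5500) = 0.634645
  L_2 = 2.5·e^(−2.5·0.5) = 2.5·e^(−1.2500) = 0.716262
Posterior odds = (π_1·L_1) / (π_2·L_2) = (0.78·0.634645) / (0.22·0.716262) = 0.495023 / 0.157578 ≈ 3.1415

3.1415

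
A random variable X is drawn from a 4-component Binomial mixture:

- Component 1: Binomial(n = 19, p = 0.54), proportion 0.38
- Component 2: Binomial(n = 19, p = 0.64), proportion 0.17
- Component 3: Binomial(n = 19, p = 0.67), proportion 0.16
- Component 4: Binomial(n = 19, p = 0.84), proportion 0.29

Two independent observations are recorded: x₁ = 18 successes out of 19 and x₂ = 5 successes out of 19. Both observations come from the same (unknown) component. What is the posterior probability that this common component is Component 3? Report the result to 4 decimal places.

0.2084

Posterior ∝ prior × likelihood, so P(k | x) ∝ w_k f_k(x); normalise over all components.
Since both observations come from the same component, the likelihood for component k is f_k(x₁)·f_k(x₂).
  p_1 = [0.000133229] × [0.0101411] = 1.35108e-06
  p_2 = [0.00221971] × [0.000766725] = 1.70191e-06
  p_3 = [0.00464103] × [0.000285151] = 1.32339e-06
  p_4 = [0.131796] × [3.50414e-08] = 4.6183e-09
Weight by the priors:
  w_1·p_1 = 0.38 × 1.35108e-06 = 5.13412e-07
  w_2·p_2 = 0.17 × 1.70191e-06 = 2.89324e-07
  w_3·p_3 = 0.16 × 1.32339e-06 = 2.11743e-07
  w_4·p_4 = 0.29 × 4.6183e-09 = 1.33931e-09
Normaliser: 5.13412e-07 + 2.89324e-07 + 2.11743e-07 + 1.33931e-09 = 1.01582e-06
P(Component 3 | x₁,x₂) ≈ 0.2084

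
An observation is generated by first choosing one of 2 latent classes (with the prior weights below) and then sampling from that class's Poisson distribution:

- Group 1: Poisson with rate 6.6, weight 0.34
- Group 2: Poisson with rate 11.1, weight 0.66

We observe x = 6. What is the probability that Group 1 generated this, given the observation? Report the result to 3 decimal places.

By Bayes' theorem, P(k | x) = π_k f_k(x) / Σ_j π_j f_j(x).
Component likelihoods at x = 6:
  p_1 = e^(−6.6)·6.6^6/6! = 0.156166
  p_2 = e^(−11.1)·11.1^6/6! = 0.0392588
Prior × likelihood for each component:
  π_1·p_1 = 0.34 × 0.156166 = 0.0530966
  π_2·p_2 = 0.66 × 0.0392588 = 0.0259108
Denominator: 0.0530966 + 0.0259108 = 0.0790074
So the posterior for Group 1 is 0.0530966 / 0.0790074 ≈ 0.672.

0.672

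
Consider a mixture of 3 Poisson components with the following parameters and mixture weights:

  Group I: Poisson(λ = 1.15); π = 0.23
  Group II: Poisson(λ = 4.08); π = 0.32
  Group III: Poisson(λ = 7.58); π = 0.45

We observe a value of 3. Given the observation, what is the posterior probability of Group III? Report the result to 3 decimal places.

The responsibility of component k is π_k f_k(x) divided by Σ_j π_j f_j(x).
Evaluate each component's likelihood at the observed value:
  f_I = 0.0802608
  f_II = 0.191385
  f_III = 0.0370599
Unnormalised posteriors:
  π_I·f_I = 0.23 × 0.0802608 = 0.01846
  π_II·f_II = 0.32 × 0.191385 = 0.0612432
  π_III·f_III = 0.45 × 0.0370599 = 0.016677
Evidence: 0.01846 + 0.0612432 + 0.016677 = 0.0963801
So the posterior for Group III is 0.016677 / 0.0963801 ≈ 0.173.

0.173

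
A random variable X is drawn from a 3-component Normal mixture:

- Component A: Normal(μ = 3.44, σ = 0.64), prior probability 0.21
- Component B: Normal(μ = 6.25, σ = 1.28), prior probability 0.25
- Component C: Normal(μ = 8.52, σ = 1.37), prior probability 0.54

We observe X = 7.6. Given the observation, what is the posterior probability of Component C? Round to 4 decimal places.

Posterior ∝ prior × likelihood, so P(k | x) ∝ π_k f_k(x); normalise over all components.
Evaluate each component's likelihood at the observed value:
  p_A = (1/(0.64·√(2π)))·exp(−(7.6−3.44)²/(2·0.64²)) = 0.623347·exp(-21.12500) = 4.17118e-10
  p_B = (1/(1.28·√(2π)))·exp(−(7.6−6.25)²/(2·1.28²)) = 0.311674·exp(-0.55618) = 0.178712
  p_C = (1/(1.37·√(2π)))·exp(−(7.6−8.52)²/(2·1.37²)) = 0.291199·exp(-0.22548) = 0.232416
Weight by the priors:
  π_A·p_A = 0.21 × 4.17118e-10 = 8.75948e-11
  π_B·p_B = 0.25 × 0.178712 = 0.0446779
  π_C·p_C = 0.54 × 0.232416 = 0.125505
Sum: 8.75948e-11 + 0.0446779 + 0.125505 = 0.170182
P(Component C | the observation) ≈ 0.7375

0.7375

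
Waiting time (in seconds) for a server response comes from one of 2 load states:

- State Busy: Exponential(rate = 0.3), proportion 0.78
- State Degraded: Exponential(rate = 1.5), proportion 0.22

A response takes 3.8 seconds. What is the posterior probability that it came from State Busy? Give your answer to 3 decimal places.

By Bayes' theorem, P(k | x) = w_k f_k(x) / Σ_j w_j f_j(x).
Exponential densities:
  f_Busy = 0.3·e^(−0.3·3.8) = 0.3·e^(−1.1400) = 0.0959457
  f_Degraded = 1.5·e^(−1.5·3.8) = 1.5·e^(−5.7000) = 0.00501895
Weight by the priors:
  w_Busy·f_Busy = 0.78 × 0.0959457 = 0.0748377
  w_Degraded·f_Degraded = 0.22 × 0.00501895 = 0.00110417
Marginal: 0.0748377 + 0.00110417 = 0.0759418
P(State Busy | data) = 0.0748377 / 0.0759418 ≈ 0.985

0.985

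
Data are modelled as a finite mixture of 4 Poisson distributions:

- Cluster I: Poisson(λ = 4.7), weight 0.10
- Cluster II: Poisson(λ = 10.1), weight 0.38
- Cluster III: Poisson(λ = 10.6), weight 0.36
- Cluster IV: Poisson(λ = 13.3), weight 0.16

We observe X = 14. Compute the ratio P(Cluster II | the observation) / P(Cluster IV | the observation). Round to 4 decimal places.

1.2359

Only the two components matter; the odds are (π_i f_i(x)) / (π_j f_j(x)).
Evaluate each component's likelihood at the observed value:
  p_I = e^(−4.7)·4.7^14/14! = 0.00026778
  p_II = e^(−10.1)·10.1^14/14! = 0.0541647
  p_III = e^(−10.6)·10.6^14/14! = 0.0646178
  p_IV = e^(−13.3)·13.3^14/14! = 0.104087
Odds = (0.38/0.16) × (0.0541647/0.104087) = 2.375 × 0.520378 ≈ 1.2359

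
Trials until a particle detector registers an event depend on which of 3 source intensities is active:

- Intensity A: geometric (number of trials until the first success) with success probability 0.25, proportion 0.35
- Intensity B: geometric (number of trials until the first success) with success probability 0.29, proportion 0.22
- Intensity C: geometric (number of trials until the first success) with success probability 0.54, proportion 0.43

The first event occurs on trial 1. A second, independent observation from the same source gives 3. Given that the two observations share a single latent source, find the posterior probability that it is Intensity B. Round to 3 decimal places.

0.194

Apply Bayes' rule: the posterior for each component is proportional to its prior times its likelihood at x.
Since both observations come from the same component, the likelihood for component k is f_k(x₁)·f_k(x₂).
  L_A = [0.25] × [0.140625] = 0.0351562
  L_B = [0.29] × [0.146189] = 0.0423948
  L_C = [0.54] × [0.114264] = 0.0617026
Prior × likelihood for each component:
  π_A·L_A = 0.35 × 0.0351562 = 0.0123047
  π_B·L_B = 0.22 × 0.0423948 = 0.00932686
  π_C·L_C = 0.43 × 0.0617026 = 0.0265321
Marginal: 0.0123047 + 0.00932686 + 0.0265321 = 0.0481636
P(Intensity B | x₁, x₂) = 0.00932686 / 0.0481636 ≈ 0.194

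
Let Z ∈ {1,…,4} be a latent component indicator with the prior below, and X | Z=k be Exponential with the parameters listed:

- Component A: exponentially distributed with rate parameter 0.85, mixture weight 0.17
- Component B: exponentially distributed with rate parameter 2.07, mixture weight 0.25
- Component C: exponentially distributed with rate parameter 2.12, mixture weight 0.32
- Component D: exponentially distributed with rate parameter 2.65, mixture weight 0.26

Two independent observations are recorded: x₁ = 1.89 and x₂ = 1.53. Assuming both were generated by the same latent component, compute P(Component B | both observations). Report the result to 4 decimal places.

Apply Bayes' rule: the posterior for each component is proportional to its prior times its likelihood at x.
Since both observations come from the same component, the likelihood for component k is f_k(x₁)·f_k(x₂).
  f_A = [0.1705] × [0.231536] = 0.039477
  f_B = [0.0413885] × [0.0872] = 0.00360908
  f_C = [0.038566] × [0.0827291] = 0.00319053
  f_D = [0.0177044] × [0.045962] = 0.000813731
Multiply by the mixture weights:
  w_A·f_A = 0.17 × 0.039477 = 0.00671108
  w_B·f_B = 0.25 × 0.00360908 = 0.00090227
  w_C·f_C = 0.32 × 0.00319053 = 0.00102097
  w_D·f_D = 0.26 × 0.000813731 = 0.00021157
Denominator: 0.00671108 + 0.00090227 + 0.00102097 + 0.00021157 = 0.00884589
Responsibility of Component B: 0.00090227 / 0.00884589 ≈ 0.1020

0.1020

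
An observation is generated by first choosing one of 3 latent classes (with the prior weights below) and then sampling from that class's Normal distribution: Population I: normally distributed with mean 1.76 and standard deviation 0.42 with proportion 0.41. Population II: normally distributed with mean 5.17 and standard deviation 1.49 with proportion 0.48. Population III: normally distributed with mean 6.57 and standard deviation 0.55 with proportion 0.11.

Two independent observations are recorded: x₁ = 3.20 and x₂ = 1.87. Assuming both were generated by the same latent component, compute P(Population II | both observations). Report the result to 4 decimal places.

0.5524

By Bayes' theorem, P(k | x) = π_k f_k(x) / Σ_j π_j f_j(x).
Since both observations come from the same component, the likelihood for component k is f_k(x₁)·f_k(x₂).
  p_I = [0.00266117] × [0.917837] = 0.00244252
  p_II = [0.111721] × [0.023045] = 0.00257461
  p_III = [5.10606e-09] × [1.00789e-16] = 5.14637e-25
Unnormalised posteriors:
  π_I·p_I = 0.41 × 0.00244252 = 0.00100143
  π_II·p_II = 0.48 × 0.00257461 = 0.00123581
  π_III·p_III = 0.11 × 5.14637e-25 = 5.66101e-26
Evidence: 0.00100143 + 0.00123581 + 5.66101e-26 = 0.00223725
P(Population II | x) = 0.00123581 / 0.00223725 ≈ 0.5524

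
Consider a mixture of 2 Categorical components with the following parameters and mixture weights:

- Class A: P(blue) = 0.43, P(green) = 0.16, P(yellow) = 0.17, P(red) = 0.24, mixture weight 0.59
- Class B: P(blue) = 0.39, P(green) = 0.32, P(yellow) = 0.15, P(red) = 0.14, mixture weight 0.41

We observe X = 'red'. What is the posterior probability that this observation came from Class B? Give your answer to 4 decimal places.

The responsibility of component k is π_k f_k(x) divided by Σ_j π_j f_j(x).
Evaluate each component's likelihood at the observed value:
  p_A = P(red | comp) = 0.24
  p_B = P(red | comp) = 0.14
Prior × likelihood for each component:
  π_A·p_A = 0.59 × 0.24 = 0.1416
  π_B·p_B = 0.41 × 0.14 = 0.0574
Sum: 0.1416 + 0.0574 = 0.199
P(Class B | 'red') ≈ 0.2884

0.2884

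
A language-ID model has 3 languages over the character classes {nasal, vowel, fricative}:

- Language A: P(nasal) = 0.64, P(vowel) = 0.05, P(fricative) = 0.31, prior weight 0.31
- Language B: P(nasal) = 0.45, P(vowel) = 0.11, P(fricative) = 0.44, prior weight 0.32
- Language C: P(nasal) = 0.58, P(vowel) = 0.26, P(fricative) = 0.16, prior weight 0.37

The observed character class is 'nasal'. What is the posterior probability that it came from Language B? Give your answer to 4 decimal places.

By Bayes' theorem, P(k | x) = π_k f_k(x) / Σ_j π_j f_j(x).
Component likelihoods at x = 'nasal':
  L_A = P(nasal | comp) = 0.64
  L_B = P(nasal | comp) = 0.45
  L_C = P(nasal | comp) = 0.58
Multiply by the mixture weights:
  π_A·L_A = 0.31 × 0.64 = 0.1984
  π_B·L_B = 0.32 × 0.45 = 0.144
  π_C·L_C = 0.37 × 0.58 = 0.2146
Sum: 0.1984 + 0.144 + 0.2146 = 0.557
Responsibility of Language B: 0.144 / 0.557 ≈ 0.2585

0.2585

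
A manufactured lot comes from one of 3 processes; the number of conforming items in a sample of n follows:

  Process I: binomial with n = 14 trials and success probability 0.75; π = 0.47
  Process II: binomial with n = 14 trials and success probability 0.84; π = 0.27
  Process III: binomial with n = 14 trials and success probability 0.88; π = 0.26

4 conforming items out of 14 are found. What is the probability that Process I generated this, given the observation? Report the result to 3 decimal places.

Posterior ∝ prior × likelihood, so P(k | x) ∝ π_k f_k(x); normalise over all components.
Evaluate each component's likelihood at the observed value:
  L_I = C(14,4)·0.75^4·0.25^10 = 1001·0.316406·9.53674e-07 = 0.00030205
  L_II = C(14,4)·0.84^4·0.16^10 = 1001·0.497871·1.09951e-08 = 5.47963e-06
  L_III = C(14,4)·0.88^4·0.12^10 = 1001·0.599695·6.19174e-10 = 3.71687e-07
Weight by the priors:
  π_I·L_I = 0.47 × 0.00030205 = 0.000141964
  π_II·L_II = 0.27 × 5.47963e-06 = 1.4795e-06
  π_III·L_III = 0.26 × 3.71687e-07 = 9.66386e-08
Sum: 0.000141964 + 1.4795e-06 + 9.66386e-08 = 0.00014354
Responsibility of Process I: 0.000141964 / 0.00014354 ≈ 0.989

0.989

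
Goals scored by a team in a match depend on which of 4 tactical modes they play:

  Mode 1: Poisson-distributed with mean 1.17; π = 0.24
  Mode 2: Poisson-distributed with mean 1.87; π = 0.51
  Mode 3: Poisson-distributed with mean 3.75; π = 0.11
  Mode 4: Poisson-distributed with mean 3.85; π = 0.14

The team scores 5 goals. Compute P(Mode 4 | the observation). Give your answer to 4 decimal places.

The responsibility of component k is P(Z=k) f_k(x) divided by Σ_j P(Z=j) f_j(x).
Component likelihoods at x = 5 goals:
  f_1 = 0.00567053
  f_2 = 0.0293695
  f_3 = 0.145335
  f_4 = 0.149999
Multiply by the mixture weights:
  P(Z=1)·f_1 = 0.24 × 0.00567053 = 0.00136093
  P(Z=2)·f_2 = 0.51 × 0.0293695 = 0.0149784
  P(Z=3)·f_3 = 0.11 × 0.145335 = 0.0159869
  P(Z=4)·f_4 = 0.14 × 0.149999 = 0.0209999
Denominator: 0.00136093 + 0.0149784 + 0.0159869 + 0.0209999 = 0.0533261
So the posterior for Mode 4 is 0.0209999 / 0.0533261 ≈ 0.3938.

0.3938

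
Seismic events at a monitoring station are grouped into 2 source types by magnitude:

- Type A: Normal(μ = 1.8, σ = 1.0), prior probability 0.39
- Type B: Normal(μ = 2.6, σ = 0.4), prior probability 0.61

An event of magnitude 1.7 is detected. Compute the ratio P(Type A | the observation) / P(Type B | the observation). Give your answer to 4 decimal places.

Only the two components matter; the odds are (π_i f_i(x)) / (π_j f_j(x)).
Normal densities:
  p_A = 0.396953
  p_B = 0.0793491
0.154811 / 0.048403 ≈ 3.1984

3.1984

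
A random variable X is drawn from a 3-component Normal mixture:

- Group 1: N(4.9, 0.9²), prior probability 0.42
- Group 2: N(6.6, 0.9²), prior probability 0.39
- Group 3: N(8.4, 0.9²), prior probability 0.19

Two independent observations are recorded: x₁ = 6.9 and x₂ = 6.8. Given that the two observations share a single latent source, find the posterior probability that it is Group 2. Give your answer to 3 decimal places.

0.964

Apply Bayes' rule: the posterior for each component is proportional to its prior times its likelihood at x.
Since both observations come from the same component, the likelihood for component k is f_k(x₁)·f_k(x₂).
  p_1 = [(1/(0.9·√(2π)))·exp(−(6.9−4.9)²/(2·0.9²)) = 0.443269·exp(-2.46914) = 0.0375263] × [0.0477406] = 0.00179153
  p_2 = [(1/(0.9·√(2π)))·exp(−(6.9−6.6)²/(2·0.9²)) = 0.443269·exp(-0.05556) = 0.419315] × [0.432458] = 0.181336
  p_3 = [(1/(0.9·√(2π)))·exp(−(6.9−8.4)²/(2·0.9²)) = 0.443269·exp(-1.38889) = 0.11053] × [0.0912799] = 0.0100892
Multiply by the mixture weights:
  π_1·p_1 = 0.42 × 0.00179153 = 0.000752441
  π_2·p_2 = 0.39 × 0.181336 = 0.0707211
  π_3·p_3 = 0.19 × 0.0100892 = 0.00191694
Sum: 0.000752441 + 0.0707211 + 0.00191694 = 0.0733905
P(Group 2 | data) ≈ 0.964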